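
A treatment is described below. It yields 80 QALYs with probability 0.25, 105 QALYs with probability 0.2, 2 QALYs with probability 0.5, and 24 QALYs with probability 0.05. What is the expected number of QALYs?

EV = 0.25 × 80 + 0.2 × 105 + 0.5 × 2 + 0.05 × 24 = 20 + 21 + 1 + 1.2 = 43.2

43.2 QALYs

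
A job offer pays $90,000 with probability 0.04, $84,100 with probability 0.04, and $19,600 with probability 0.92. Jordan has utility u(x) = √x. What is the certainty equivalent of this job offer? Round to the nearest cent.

E[u] = 0.04·√90000 + 0.04·√84100 + 0.92·√19600 = 0.04·300 + 0.04·290 + 0.92·140 = 152.4
CE = (152.4)² = 23225.76

$23,225.76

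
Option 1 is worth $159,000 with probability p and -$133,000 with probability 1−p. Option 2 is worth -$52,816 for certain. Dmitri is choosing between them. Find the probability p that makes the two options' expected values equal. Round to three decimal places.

p = 0.275

p·159000 + (1−p)·(-133000) = -52816
292000p − 133000 = -52816
p = (-52816 + 133000) / 292000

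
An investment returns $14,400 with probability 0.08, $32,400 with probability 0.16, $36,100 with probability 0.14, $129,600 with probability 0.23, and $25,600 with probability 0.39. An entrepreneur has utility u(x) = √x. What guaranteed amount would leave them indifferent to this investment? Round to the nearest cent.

$44,184.04

E[u] = 0.08·√14400 + 0.16·√32400 + 0.14·√36100 + 0.23·√129600 + 0.39·√25600 = 0.08·120 + 0.16·180 + 0.14·190 + 0.23·360 + 0.39·160 = 210.2
CE = (210.2)² = 44184.04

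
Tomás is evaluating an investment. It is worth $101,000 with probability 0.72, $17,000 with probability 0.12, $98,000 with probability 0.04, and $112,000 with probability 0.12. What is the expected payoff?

EV = 0.72 × 101000 + 0.12 × 17000 + 0.04 × 98000 + 0.12 × 112000 = 72720 + 2040 + 3920 + 13440 = 92120

$92,120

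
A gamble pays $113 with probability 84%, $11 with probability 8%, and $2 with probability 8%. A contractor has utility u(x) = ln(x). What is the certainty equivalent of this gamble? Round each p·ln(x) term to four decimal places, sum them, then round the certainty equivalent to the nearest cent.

$67.92

E[u] = 0.84·ln(113) + 0.08·ln(11) + 0.08·ln(2) = 3.9710 + 0.1918 + 0.0555 = 4.2183
CE = e^4.2183 ≈ 67.92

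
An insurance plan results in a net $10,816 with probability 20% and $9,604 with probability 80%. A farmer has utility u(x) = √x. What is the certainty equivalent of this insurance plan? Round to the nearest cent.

$9,840.64

E[u] = 0.2·√10816 + 0.8·√9604 = 0.2·104 + 0.8·98 = 99.2
CE = (99.2)² = 9840.64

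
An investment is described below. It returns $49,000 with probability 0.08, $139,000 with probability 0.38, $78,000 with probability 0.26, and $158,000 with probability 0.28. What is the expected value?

EV = 0.08 × 49000 + 0.38 × 139000 + 0.26 × 78000 + 0.28 × 158000 = 3920 + 52820 + 20280 + 44240 = 121260

$121,260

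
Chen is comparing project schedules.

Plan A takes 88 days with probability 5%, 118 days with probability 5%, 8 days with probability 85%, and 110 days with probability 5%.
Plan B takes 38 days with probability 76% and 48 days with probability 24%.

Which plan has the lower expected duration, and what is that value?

Plan A = 0.05 × 88 + 0.05 × 118 + 0.85 × 8 + 0.05 × 110 = 4.4 + 5.9 + 6.8 + 5.5 = 22.6
Plan B = 0.76 × 38 + 0.24 × 48 = 28.88 + 11.52 = 40.4

Plan A (22.6 days)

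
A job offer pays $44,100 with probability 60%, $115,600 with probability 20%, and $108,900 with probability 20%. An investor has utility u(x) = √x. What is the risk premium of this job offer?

E[u] = 0.6·√44100 + 0.2·√115600 + 0.2·√108900 = 0.6·210 + 0.2·340 + 0.2·330 = 260
CE = (260)² = 67600
Risk premium = EV − CE = 71360 − 67600 = 3760

$3,760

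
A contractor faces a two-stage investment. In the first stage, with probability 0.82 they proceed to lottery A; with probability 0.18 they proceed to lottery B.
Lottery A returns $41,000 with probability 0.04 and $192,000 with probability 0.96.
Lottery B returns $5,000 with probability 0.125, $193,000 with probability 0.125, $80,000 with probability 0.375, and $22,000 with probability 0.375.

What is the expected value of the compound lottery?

EV(A) = 0.04 × 41000 + 0.96 × 192000 = 1640 + 184320 = 185960
EV(B) = 0.125 × 5000 + 0.125 × 193000 + 0.375 × 80000 + 0.375 × 22000 = 625 + 24125 + 30000 + 8250 = 63000
Overall = 0.82 × 185960 + 0.18 × 63000 = 152487.2 + 11340 = 163827.2

$163,827.20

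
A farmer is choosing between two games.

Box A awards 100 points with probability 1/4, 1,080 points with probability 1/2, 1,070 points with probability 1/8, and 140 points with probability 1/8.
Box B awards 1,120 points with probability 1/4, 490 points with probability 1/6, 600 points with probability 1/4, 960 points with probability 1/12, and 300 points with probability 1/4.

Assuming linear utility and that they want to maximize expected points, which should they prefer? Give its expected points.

Box A = 1/4 × 100 + 1/2 × 1080 + 1/8 × 1070 + 1/8 × 140 = 25 + 540 + 133.75 + 17.5 = 716.25
Box B = 1/4 × 1120 + 1/6 × 490 + 1/4 × 600 + 1/12 × 960 + 1/4 × 300 = 280 + 81.6667 + 150 + 80 + 75 = 666.6667

Box A (716.25 points)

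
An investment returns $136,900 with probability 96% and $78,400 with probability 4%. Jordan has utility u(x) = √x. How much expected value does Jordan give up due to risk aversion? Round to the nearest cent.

$311.04

E[u] = 0.96·√136900 + 0.04·√78400 = 0.96·370 + 0.04·280 = 366.4
CE = (366.4)² = 134248.96
Risk premium = EV − CE = 134560 − 134248.96 = 311.04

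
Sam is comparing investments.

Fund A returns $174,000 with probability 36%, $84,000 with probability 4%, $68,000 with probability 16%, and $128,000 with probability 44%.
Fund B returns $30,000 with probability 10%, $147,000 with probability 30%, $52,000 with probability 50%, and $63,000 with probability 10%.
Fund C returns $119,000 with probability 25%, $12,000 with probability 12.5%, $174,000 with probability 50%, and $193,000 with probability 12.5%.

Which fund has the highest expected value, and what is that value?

Fund C ($142,375)

Fund A = 0.36 × 174000 + 0.04 × 84000 + 0.16 × 68000 + 0.44 × 128000 = 62640 + 3360 + 10880 + 56320 = 133200
Fund B = 0.1 × 30000 + 0.3 × 147000 + 0.5 × 52000 + 0.1 × 63000 = 3000 + 44100 + 26000 + 6300 = 79400
Fund C = 0.25 × 119000 + 0.125 × 12000 + 0.5 × 174000 + 0.125 × 193000 = 29750 + 1500 + 87000 + 24125 = 142375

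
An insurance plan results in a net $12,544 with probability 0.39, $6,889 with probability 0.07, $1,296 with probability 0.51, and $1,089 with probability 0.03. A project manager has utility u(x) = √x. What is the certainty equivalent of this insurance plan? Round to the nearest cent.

E[u] = 0.39·√12544 + 0.07·√6889 + 0.51·√1296 + 0.03·√1089 = 0.39·112 + 0.07·83 + 0.51·36 + 0.03·33 = 68.84
CE = (68.84)² = 4738.9456

$4,738.95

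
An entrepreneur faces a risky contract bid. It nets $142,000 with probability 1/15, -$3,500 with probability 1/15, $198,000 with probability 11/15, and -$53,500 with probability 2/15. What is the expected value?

EV = 1/15 × 142000 + 1/15 × (-3500) + 11/15 × 198000 + 2/15 × (-53500) = 9466.6667 − 233.3333 + 145200 − 7133.3333 = 147300

$147,300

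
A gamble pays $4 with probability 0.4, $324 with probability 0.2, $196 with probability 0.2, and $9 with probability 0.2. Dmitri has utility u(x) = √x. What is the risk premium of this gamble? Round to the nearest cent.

$46.56

E[u] = 0.4·√4 + 0.2·√324 + 0.2·√196 + 0.2·√9 = 0.4·2 + 0.2·18 + 0.2·14 + 0.2·3 = 7.8
CE = (7.8)² = 60.84
Risk premium = EV − CE = 107.4 − 60.84 = 46.56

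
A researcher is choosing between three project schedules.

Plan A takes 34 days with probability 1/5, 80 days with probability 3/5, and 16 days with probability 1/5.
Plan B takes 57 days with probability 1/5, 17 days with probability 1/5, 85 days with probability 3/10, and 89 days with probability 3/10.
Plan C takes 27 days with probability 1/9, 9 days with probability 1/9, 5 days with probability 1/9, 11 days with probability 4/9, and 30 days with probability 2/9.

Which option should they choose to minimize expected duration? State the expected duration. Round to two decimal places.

Plan C (16.11 days)

Plan A = 1/5 × 34 + 3/5 × 80 + 1/5 × 16 = 6.8 + 48 + 3.2 = 58
Plan B = 1/5 × 57 + 1/5 × 17 + 3/10 × 85 + 3/10 × 89 = 11.4 + 3.4 + 25.5 + 26.7 = 67
Plan C = 1/9 × 27 + 1/9 × 9 + 1/9 × 5 + 4/9 × 11 + 2/9 × 30 = 3 + 1 + 0.5556 + 4.8889 + 6.6667 = 16.1111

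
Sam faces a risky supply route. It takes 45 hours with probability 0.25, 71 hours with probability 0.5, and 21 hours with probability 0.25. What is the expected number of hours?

EV = 0.25 × 45 + 0.5 × 71 + 0.25 × 21 = 11.25 + 35.5 + 5.25 = 52

52 hours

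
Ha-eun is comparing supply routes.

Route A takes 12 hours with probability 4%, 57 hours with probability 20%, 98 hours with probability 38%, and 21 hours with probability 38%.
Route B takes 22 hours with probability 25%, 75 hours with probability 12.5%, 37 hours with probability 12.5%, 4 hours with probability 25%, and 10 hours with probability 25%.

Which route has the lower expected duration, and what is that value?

Route A = 0.04 × 12 + 0.2 × 57 + 0.38 × 98 + 0.38 × 21 = 0.48 + 11.4 + 37.24 + 7.98 = 57.1
Route B = 0.25 × 22 + 0.125 × 75 + 0.125 × 37 + 0.25 × 4 + 0.25 × 10 = 5.5 + 9.375 + 4.625 + 1 + 2.5 = 23

Route B (23 hours)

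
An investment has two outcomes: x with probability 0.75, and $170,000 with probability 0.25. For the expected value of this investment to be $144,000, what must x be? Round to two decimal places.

0.75·x + 0.25·170000 = 144000
0.75·x = 144000 − 42500 = 101500
x = 101500 / 0.75 = 135333.3333

x = $135,333.33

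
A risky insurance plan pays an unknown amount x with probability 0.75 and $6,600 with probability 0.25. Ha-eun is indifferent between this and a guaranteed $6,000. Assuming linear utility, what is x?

x = $5,800

0.75·x + 0.25·6600 = 6000
0.75·x = 6000 − 1650 = 4350
x = 4350 / 0.75 = 5800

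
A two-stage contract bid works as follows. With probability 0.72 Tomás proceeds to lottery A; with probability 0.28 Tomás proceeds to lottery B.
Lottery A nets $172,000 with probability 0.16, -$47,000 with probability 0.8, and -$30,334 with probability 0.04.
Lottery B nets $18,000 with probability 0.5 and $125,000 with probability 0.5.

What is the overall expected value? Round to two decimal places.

EV(A) = 0.16 × 172000 + 0.8 × (-47000) + 0.04 × (-30334) = 27520 − 37600 − 1213.36 = -11293.36
EV(B) = 0.5 × 18000 + 0.5 × 125000 = 9000 + 62500 = 71500
Overall = 0.72 × (-11293.36) + 0.28 × 71500 = -8131.2192 + 20020 = 11888.7808

$11,888.78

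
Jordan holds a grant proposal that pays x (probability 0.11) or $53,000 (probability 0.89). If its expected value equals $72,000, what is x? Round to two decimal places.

0.11·x + 0.89·53000 = 72000
0.11·x = 72000 − 47170 = 24830
x = 24830 / 0.11 = 225727.2727

x = $225,727.27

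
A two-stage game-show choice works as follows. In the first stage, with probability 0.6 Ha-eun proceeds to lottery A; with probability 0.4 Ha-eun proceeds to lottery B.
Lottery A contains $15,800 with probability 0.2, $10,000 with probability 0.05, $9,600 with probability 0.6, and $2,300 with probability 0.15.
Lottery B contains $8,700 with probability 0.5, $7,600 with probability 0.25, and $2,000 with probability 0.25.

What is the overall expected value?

EV(A) = 0.2 × 15800 + 0.05 × 10000 + 0.6 × 9600 + 0.15 × 2300 = 3160 + 500 + 5760 + 345 = 9765
EV(B) = 0.5 × 8700 + 0.25 × 7600 + 0.25 × 2000 = 4350 + 1900 + 500 = 6750
Overall = 0.6 × 9765 + 0.4 × 6750 = 5859 + 2700 = 8559

$8,559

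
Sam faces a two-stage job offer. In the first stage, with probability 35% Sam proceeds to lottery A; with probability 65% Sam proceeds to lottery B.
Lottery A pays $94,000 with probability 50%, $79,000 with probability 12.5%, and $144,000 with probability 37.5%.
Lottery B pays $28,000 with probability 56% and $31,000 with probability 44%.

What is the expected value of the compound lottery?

EV(A) = 0.5 × 94000 + 0.125 × 79000 + 0.375 × 144000 = 47000 + 9875 + 54000 = 110875
EV(B) = 0.56 × 28000 + 0.44 × 31000 = 15680 + 13640 = 29320
Overall = 0.35 × 110875 + 0.65 × 29320 = 38806.25 + 19058 = 57864.25

$57,864.25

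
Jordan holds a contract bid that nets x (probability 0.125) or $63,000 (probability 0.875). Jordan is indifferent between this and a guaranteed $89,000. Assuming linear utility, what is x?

0.125·x + 0.875·63000 = 89000
0.125·x = 89000 − 55125 = 33875
x = 33875 / 0.125 = 271000

x = $271,000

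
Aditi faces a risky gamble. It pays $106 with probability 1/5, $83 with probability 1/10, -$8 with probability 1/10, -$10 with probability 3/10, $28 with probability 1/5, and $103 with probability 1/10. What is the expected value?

EV = 1/5 × 106 + 1/10 × 83 + 1/10 × (-8) + 3/10 × (-10) + 1/5 × 28 + 1/10 × 103 = 21.2 + 8.3 − 0.8 − 3 + 5.6 + 10.3 = 41.6

$41.60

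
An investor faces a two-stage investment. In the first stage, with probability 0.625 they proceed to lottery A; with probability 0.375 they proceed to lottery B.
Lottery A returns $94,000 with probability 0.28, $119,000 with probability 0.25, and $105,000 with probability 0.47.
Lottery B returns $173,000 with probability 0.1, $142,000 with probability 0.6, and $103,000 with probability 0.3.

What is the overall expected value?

EV(A) = 0.28 × 94000 + 0.25 × 119000 + 0.47 × 105000 = 26320 + 29750 + 49350 = 105420
EV(B) = 0.1 × 173000 + 0.6 × 142000 + 0.3 × 103000 = 17300 + 85200 + 30900 = 133400
Overall = 0.625 × 105420 + 0.375 × 133400 = 65887.5 + 50025 = 115912.5

$115,912.50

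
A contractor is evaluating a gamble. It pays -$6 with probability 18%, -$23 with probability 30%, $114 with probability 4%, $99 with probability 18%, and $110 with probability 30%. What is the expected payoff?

EV = 0.18 × (-6) + 0.3 × (-23) + 0.04 × 114 + 0.18 × 99 + 0.3 × 110 = -1.08 − 6.9 + 4.56 + 17.82 + 33 = 47.4

$47.40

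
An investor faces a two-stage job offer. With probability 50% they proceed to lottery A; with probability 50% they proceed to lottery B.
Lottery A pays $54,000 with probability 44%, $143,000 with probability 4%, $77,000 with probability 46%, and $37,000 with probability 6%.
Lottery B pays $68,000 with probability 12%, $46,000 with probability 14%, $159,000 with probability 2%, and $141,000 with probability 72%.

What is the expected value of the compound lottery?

$93,210

EV(A) = 0.44 × 54000 + 0.04 × 143000 + 0.46 × 77000 + 0.06 × 37000 = 23760 + 5720 + 35420 + 2220 = 67120
EV(B) = 0.12 × 68000 + 0.14 × 46000 + 0.02 × 159000 + 0.72 × 141000 = 8160 + 6440 + 3180 + 101520 = 119300
Overall = 0.5 × 67120 + 0.5 × 119300 = 33560 + 59650 = 93210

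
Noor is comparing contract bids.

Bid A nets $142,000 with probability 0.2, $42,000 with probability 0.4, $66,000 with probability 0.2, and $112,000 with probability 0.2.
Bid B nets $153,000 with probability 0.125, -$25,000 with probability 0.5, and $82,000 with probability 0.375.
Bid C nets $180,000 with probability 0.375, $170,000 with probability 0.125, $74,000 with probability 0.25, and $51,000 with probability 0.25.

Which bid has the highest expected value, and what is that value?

Bid A = 0.2 × 142000 + 0.4 × 42000 + 0.2 × 66000 + 0.2 × 112000 = 28400 + 16800 + 13200 + 22400 = 80800
Bid B = 0.125 × 153000 + 0.5 × (-25000) + 0.375 × 82000 = 19125 − 12500 + 30750 = 37375
Bid C = 0.375 × 180000 + 0.125 × 170000 + 0.25 × 74000 + 0.25 × 51000 = 67500 + 21250 + 18500 + 12750 = 120000

Bid C ($120,000)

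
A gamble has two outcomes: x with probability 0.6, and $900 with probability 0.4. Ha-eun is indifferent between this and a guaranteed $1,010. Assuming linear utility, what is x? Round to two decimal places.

0.6·x + 0.4·900 = 1010
0.6·x = 1010 − 360 = 650
x = 650 / 0.6 = 1083.3333

x = $1,083.33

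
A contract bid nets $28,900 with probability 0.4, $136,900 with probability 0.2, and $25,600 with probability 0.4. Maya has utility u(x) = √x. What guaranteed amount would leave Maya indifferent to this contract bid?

E[u] = 0.4·√28900 + 0.2·√136900 + 0.4·√25600 = 0.4·170 + 0.2·370 + 0.4·160 = 206
CE = (206)² = 42436

$42,436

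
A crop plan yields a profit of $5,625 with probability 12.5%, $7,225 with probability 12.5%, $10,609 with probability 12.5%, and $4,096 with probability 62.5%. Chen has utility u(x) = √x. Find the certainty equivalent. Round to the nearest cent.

$5,310.77

E[u] = 0.125·√5625 + 0.125·√7225 + 0.125·√10609 + 0.625·√4096 = 0.125·75 + 0.125·85 + 0.125·103 + 0.625·64 = 72.875
CE = (72.875)² = 5310.765625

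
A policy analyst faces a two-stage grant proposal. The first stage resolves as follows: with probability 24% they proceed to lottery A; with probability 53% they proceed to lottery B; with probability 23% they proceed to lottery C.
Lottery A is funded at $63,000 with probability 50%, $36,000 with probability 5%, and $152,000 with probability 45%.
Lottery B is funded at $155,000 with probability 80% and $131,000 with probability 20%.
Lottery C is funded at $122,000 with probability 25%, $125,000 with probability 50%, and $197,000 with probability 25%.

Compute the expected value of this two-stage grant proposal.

EV(A) = 0.5 × 63000 + 0.05 × 36000 + 0.45 × 152000 = 31500 + 1800 + 68400 = 101700
EV(B) = 0.8 × 155000 + 0.2 × 131000 = 124000 + 26200 = 150200
EV(C) = 0.25 × 122000 + 0.5 × 125000 + 0.25 × 197000 = 30500 + 62500 + 49250 = 142250
Overall = 0.24 × 101700 + 0.53 × 150200 + 0.23 × 142250 = 24408 + 79606 + 32717.5 = 136731.5

$136,731.50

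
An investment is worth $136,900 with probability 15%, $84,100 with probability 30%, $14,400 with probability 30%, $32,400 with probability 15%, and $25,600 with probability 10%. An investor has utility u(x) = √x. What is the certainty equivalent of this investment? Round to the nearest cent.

E[u] = 0.15·√136900 + 0.3·√84100 + 0.3·√14400 + 0.15·√32400 + 0.1·√25600 = 0.15·370 + 0.3·290 + 0.3·120 + 0.15·180 + 0.1·160 = 221.5
CE = (221.5)² = 49062.25

$49,062.25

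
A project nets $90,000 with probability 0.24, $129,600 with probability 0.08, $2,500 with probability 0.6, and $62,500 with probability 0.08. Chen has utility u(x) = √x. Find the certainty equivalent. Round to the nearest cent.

E[u] = 0.24·√90000 + 0.08·√129600 + 0.6·√2500 + 0.08·√62500 = 0.24·300 + 0.08·360 + 0.6·50 + 0.08·250 = 150.8
CE = (150.8)² = 22740.64

$22,740.64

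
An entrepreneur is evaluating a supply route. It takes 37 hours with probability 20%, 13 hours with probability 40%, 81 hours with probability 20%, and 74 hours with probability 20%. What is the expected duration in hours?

EV = 0.2 × 37 + 0.4 × 13 + 0.2 × 81 + 0.2 × 74 = 7.4 + 5.2 + 16.2 + 14.8 = 43.6

43.6 hours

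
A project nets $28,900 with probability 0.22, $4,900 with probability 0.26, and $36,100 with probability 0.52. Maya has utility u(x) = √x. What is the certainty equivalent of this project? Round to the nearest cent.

$23,839.36

E[u] = 0.22·√28900 + 0.26·√4900 + 0.52·√36100 = 0.22·170 + 0.26·70 + 0.52·190 = 154.4
CE = (154.4)² = 23839.36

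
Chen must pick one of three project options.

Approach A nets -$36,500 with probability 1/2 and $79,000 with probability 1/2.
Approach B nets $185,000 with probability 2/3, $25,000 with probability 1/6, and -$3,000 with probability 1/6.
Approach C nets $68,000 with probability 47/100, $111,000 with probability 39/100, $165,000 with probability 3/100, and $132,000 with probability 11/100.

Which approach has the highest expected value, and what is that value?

Approach B ($127,000)

Approach A = 1/2 × (-36500) + 1/2 × 79000 = -18250 + 39500 = 21250
Approach B = 2/3 × 185000 + 1/6 × 25000 + 1/6 × (-3000) = 123333.3333 + 4166.6667 − 500 = 127000
Approach C = 47/100 × 68000 + 39/100 × 111000 + 3/100 × 165000 + 11/100 × 132000 = 31960 + 43290 + 4950 + 14520 = 94720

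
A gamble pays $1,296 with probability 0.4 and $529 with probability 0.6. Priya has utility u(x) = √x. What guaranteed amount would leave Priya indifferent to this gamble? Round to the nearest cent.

$795.24

E[u] = 0.4·√1296 + 0.6·√529 = 0.4·36 + 0.6·23 = 28.2
CE = (28.2)² = 795.24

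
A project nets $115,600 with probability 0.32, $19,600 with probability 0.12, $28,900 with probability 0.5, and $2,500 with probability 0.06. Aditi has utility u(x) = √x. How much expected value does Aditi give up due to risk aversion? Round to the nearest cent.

E[u] = 0.32·√115600 + 0.12·√19600 + 0.5·√28900 + 0.06·√2500 = 0.32·340 + 0.12·140 + 0.5·170 + 0.06·50 = 213.6
CE = (213.6)² = 45624.96
Risk premium = EV − CE = 53944 − 45624.96 = 8319.04

$8,319.04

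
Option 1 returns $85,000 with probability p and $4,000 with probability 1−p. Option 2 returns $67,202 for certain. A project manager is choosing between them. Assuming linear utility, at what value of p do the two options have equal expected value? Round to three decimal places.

p·85000 + (1−p)·4000 = 67202
81000p + 4000 = 67202
p = (67202 − 4000) / 81000

p = 0.780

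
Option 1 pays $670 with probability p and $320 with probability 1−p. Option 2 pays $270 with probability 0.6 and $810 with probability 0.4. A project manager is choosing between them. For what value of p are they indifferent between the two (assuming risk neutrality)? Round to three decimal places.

EV(Option 2) = 0.6 × 270 + 0.4 × 810 = 162 + 324 = 486
p·670 + (1−p)·320 = 486
350p + 320 = 486
p = (486 − 320) / 350

p = 0.474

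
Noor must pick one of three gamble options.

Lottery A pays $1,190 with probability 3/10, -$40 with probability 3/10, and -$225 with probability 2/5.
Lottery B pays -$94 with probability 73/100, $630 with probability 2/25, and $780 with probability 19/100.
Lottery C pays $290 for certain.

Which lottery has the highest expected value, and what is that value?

Lottery C ($290)

Lottery A = 3/10 × 1190 + 3/10 × (-40) + 2/5 × (-225) = 357 − 12 − 90 = 255
Lottery B = 73/100 × (-94) + 2/25 × 630 + 19/100 × 780 = -68.62 + 50.4 + 148.2 = 129.98
Lottery C: 290 (certain)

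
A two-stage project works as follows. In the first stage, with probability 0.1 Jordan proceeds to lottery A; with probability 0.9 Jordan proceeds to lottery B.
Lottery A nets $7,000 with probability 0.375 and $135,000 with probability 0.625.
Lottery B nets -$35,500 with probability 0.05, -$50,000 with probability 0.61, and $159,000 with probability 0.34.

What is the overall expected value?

$28,306.50

EV(A) = 0.375 × 7000 + 0.625 × 135000 = 2625 + 84375 = 87000
EV(B) = 0.05 × (-35500) + 0.61 × (-50000) + 0.34 × 159000 = -1775 − 30500 + 54060 = 21785
Overall = 0.1 × 87000 + 0.9 × 21785 = 8700 + 19606.5 = 28306.5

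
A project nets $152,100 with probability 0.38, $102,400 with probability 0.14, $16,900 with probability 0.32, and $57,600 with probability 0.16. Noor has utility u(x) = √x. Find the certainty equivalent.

E[u] = 0.38·√152100 + 0.14·√102400 + 0.32·√16900 + 0.16·√57600 = 0.38·390 + 0.14·320 + 0.32·130 + 0.16·240 = 273
CE = (273)² = 74529

$74,529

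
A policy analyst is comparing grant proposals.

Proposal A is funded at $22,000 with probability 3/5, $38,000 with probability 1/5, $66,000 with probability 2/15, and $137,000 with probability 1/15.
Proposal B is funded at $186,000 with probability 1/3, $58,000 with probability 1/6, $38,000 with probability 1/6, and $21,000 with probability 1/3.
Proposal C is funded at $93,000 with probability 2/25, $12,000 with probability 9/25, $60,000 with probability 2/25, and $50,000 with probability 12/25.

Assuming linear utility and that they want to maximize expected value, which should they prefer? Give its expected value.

Proposal A = 3/5 × 22000 + 1/5 × 38000 + 2/15 × 66000 + 1/15 × 137000 = 13200 + 7600 + 8800 + 9133.3333 = 38733.3333
Proposal B = 1/3 × 186000 + 1/6 × 58000 + 1/6 × 38000 + 1/3 × 21000 = 62000 + 9666.6667 + 6333.3333 + 7000 = 85000
Proposal C = 2/25 × 93000 + 9/25 × 12000 + 2/25 × 60000 + 12/25 × 50000 = 7440 + 4320 + 4800 + 24000 = 40560

Proposal B ($85,000)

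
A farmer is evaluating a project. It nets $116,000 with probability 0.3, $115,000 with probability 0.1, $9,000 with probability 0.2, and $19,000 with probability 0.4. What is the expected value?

$55,700

EV = 0.3 × 116000 + 0.1 × 115000 + 0.2 × 9000 + 0.4 × 19000 = 34800 + 11500 + 1800 + 7600 = 55700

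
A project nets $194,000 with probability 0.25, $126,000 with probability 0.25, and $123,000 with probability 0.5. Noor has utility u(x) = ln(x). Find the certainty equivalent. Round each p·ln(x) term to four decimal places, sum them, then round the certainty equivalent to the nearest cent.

E[u] = 0.25·ln(194000) + 0.25·ln(126000) + 0.5·ln(123000) = 3.0439 + 2.9360 + 5.8600 = 11.8399
CE = e^11.8399 ≈ 138676.62

$138,676.62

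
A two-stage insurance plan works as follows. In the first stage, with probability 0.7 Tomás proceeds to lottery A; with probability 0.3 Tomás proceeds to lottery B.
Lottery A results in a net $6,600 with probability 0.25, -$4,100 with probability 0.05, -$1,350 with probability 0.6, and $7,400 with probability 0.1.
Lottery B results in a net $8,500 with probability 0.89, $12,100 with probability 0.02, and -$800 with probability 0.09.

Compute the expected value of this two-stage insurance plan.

$3,283

EV(A) = 0.25 × 6600 + 0.05 × (-4100) + 0.6 × (-1350) + 0.1 × 7400 = 1650 − 205 − 810 + 740 = 1375
EV(B) = 0.89 × 8500 + 0.02 × 12100 + 0.09 × (-800) = 7565 + 242 − 72 = 7735
Overall = 0.7 × 1375 + 0.3 × 7735 = 962.5 + 2320.5 = 3283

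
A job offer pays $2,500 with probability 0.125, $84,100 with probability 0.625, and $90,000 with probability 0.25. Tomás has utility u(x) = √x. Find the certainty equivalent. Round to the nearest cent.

E[u] = 0.125·√2500 + 0.625·√84100 + 0.25·√90000 = 0.125·50 + 0.625·290 + 0.25·300 = 262.5
CE = (262.5)² = 68906.25

$68,906.25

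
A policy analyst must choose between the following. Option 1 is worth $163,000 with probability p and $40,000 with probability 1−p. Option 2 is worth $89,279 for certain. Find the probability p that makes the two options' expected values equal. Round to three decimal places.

p = 0.401

p·163000 + (1−p)·40000 = 89279
123000p + 40000 = 89279
p = (89279 − 40000) / 123000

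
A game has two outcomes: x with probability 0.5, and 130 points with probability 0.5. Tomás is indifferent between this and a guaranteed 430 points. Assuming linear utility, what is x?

0.5·x + 0.5·130 = 430
0.5·x = 430 − 65 = 365
x = 365 / 0.5 = 730

x = 730 points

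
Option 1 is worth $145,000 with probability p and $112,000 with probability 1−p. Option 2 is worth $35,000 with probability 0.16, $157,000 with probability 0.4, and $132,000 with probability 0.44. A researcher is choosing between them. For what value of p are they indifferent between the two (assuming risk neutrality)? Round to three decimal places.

p = 0.439

EV(Option 2) = 0.16 × 35000 + 0.4 × 157000 + 0.44 × 132000 = 5600 + 62800 + 58080 = 126480
p·145000 + (1−p)·112000 = 126480
33000p + 112000 = 126480
p = (126480 − 112000) / 33000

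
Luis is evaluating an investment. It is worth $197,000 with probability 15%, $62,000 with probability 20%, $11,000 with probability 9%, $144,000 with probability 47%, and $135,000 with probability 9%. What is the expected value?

$122,770

EV = 0.15 × 197000 + 0.2 × 62000 + 0.09 × 11000 + 0.47 × 144000 + 0.09 × 135000 = 29550 + 12400 + 990 + 67680 + 12150 = 122770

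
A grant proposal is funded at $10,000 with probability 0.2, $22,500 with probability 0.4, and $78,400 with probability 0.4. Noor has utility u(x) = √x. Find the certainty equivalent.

$36,864

E[u] = 0.2·√10000 + 0.4·√22500 + 0.4·√78400 = 0.2·100 + 0.4·150 + 0.4·280 = 192
CE = (192)² = 36864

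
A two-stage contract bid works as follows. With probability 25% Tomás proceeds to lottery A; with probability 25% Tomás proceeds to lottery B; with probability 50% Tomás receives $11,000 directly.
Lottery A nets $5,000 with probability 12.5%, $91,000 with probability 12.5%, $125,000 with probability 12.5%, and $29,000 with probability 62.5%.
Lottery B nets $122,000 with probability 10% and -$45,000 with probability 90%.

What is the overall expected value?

EV(A) = 0.125 × 5000 + 0.125 × 91000 + 0.125 × 125000 + 0.625 × 29000 = 625 + 11375 + 15625 + 18125 = 45750
EV(B) = 0.1 × 122000 + 0.9 × (-45000) = 12200 − 40500 = -28300
Branch C: 11000 (certain)
Overall = 0.25 × 45750 + 0.25 × (-28300) + 0.5 × 11000 = 11437.5 − 7075 + 5500 = 9862.5

$9,862.50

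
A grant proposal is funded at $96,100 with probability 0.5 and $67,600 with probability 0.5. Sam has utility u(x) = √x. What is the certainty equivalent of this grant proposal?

$81,225

E[u] = 0.5·√96100 + 0.5·√67600 = 0.5·310 + 0.5·260 = 285
CE = (285)² = 81225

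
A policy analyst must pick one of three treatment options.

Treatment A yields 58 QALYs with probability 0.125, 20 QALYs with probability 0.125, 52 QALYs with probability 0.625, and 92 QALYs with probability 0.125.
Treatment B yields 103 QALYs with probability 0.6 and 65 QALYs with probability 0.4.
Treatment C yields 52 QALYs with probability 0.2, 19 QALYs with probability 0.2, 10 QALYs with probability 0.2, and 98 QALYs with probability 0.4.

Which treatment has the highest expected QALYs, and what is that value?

Treatment A = 0.125 × 58 + 0.125 × 20 + 0.625 × 52 + 0.125 × 92 = 7.25 + 2.5 + 32.5 + 11.5 = 53.75
Treatment B = 0.6 × 103 + 0.4 × 65 = 61.8 + 26 = 87.8
Treatment C = 0.2 × 52 + 0.2 × 19 + 0.2 × 10 + 0.4 × 98 = 10.4 + 3.8 + 2 + 39.2 = 55.4

Treatment B (87.8 QALYs)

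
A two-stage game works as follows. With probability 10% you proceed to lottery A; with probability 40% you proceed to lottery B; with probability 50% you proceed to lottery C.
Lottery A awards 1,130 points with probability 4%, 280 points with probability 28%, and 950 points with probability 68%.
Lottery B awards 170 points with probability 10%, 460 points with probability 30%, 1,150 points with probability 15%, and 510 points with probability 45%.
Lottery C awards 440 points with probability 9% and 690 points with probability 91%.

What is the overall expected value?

633.51 points

EV(A) = 0.04 × 1130 + 0.28 × 280 + 0.68 × 950 = 45.2 + 78.4 + 646 = 769.6
EV(B) = 0.1 × 170 + 0.3 × 460 + 0.15 × 1150 + 0.45 × 510 = 17 + 138 + 172.5 + 229.5 = 557
EV(C) = 0.09 × 440 + 0.91 × 690 = 39.6 + 627.9 = 667.5
Overall = 0.1 × 769.6 + 0.4 × 557 + 0.5 × 667.5 = 76.96 + 222.8 + 333.75 = 633.51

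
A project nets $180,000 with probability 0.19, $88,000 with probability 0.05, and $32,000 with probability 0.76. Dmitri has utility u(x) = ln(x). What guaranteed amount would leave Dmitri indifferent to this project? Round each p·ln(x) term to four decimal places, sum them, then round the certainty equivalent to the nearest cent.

$46,737.40

E[u] = 0.19·ln(180000) + 0.05·ln(88000) + 0.76·ln(32000) = 2.2991 + 0.5693 + 7.8839 = 10.7523
CE = e^10.7523 ≈ 46737.40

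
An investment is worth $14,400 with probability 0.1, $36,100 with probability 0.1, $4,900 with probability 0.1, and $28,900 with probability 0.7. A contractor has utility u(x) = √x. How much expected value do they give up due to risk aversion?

E[u] = 0.1·√14400 + 0.1·√36100 + 0.1·√4900 + 0.7·√28900 = 0.1·120 + 0.1·190 + 0.1·70 + 0.7·170 = 157
CE = (157)² = 24649
Risk premium = EV − CE = 25770 − 24649 = 1121

$1,121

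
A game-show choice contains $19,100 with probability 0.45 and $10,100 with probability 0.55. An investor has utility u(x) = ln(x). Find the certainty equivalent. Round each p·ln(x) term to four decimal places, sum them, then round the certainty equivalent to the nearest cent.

E[u] = 0.45·ln(19100) + 0.55·ln(10100) = 4.4358 + 5.0712 = 9.5070
CE = e^9.5070 ≈ 13453.57

$13,453.57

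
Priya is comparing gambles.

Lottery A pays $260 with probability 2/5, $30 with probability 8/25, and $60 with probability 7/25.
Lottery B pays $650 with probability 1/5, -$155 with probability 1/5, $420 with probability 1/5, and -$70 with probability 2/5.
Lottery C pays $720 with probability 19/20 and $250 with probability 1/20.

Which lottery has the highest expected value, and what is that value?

Lottery A = 2/5 × 260 + 8/25 × 30 + 7/25 × 60 = 104 + 9.6 + 16.8 = 130.4
Lottery B = 1/5 × 650 + 1/5 × (-155) + 1/5 × 420 + 2/5 × (-70) = 130 − 31 + 84 − 28 = 155
Lottery C = 19/20 × 720 + 1/20 × 250 = 684 + 12.5 = 696.5

Lottery C ($696.50)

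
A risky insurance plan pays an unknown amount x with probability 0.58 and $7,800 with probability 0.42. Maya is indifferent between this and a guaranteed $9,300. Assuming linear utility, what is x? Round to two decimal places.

0.58·x + 0.42·7800 = 9300
0.58·x = 9300 − 3276 = 6024
x = 6024 / 0.58 = 10386.2069

x = $10,386.21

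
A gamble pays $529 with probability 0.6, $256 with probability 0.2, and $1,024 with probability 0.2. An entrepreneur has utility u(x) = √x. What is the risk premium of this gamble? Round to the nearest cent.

E[u] = 0.6·√529 + 0.2·√256 + 0.2·√1024 = 0.6·23 + 0.2·16 + 0.2·32 = 23.4
CE = (23.4)² = 547.56
Risk premium = EV − CE = 573.4 − 547.56 = 25.84

$25.84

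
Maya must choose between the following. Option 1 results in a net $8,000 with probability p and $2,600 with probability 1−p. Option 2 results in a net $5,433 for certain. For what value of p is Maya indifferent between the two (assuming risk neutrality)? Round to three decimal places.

p = 0.525

p·8000 + (1−p)·2600 = 5433
5400p + 2600 = 5433
p = (5433 − 2600) / 5400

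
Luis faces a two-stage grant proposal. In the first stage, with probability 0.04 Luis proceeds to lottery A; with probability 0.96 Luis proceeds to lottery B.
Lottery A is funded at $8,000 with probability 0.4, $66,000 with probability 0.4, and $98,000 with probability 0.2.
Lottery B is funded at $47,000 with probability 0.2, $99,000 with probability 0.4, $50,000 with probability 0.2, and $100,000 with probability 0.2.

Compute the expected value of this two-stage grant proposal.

EV(A) = 0.4 × 8000 + 0.4 × 66000 + 0.2 × 98000 = 3200 + 26400 + 19600 = 49200
EV(B) = 0.2 × 47000 + 0.4 × 99000 + 0.2 × 50000 + 0.2 × 100000 = 9400 + 39600 + 10000 + 20000 = 79000
Overall = 0.04 × 49200 + 0.96 × 79000 = 1968 + 75840 = 77808

$77,808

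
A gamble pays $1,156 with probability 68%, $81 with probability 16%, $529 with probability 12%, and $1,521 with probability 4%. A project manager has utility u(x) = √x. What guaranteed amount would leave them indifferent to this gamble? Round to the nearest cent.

E[u] = 0.68·√1156 + 0.16·√81 + 0.12·√529 + 0.04·√1521 = 0.68·34 + 0.16·9 + 0.12·23 + 0.04·39 = 28.88
CE = (28.88)² = 834.0544

$834.05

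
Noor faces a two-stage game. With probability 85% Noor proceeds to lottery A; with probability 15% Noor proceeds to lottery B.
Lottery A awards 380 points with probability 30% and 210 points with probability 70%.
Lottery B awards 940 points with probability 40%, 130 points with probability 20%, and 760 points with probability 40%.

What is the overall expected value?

EV(A) = 0.3 × 380 + 0.7 × 210 = 114 + 147 = 261
EV(B) = 0.4 × 940 + 0.2 × 130 + 0.4 × 760 = 376 + 26 + 304 = 706
Overall = 0.85 × 261 + 0.15 × 706 = 221.85 + 105.9 = 327.75

327.75 points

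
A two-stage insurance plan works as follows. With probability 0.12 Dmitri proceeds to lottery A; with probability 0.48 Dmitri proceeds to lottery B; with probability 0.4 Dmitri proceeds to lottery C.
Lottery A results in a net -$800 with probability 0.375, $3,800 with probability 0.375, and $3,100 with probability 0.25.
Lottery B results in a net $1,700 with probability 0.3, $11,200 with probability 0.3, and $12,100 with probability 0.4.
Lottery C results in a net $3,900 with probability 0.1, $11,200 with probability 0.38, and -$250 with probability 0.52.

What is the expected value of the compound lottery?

EV(A) = 0.375 × (-800) + 0.375 × 3800 + 0.25 × 3100 = -300 + 1425 + 775 = 1900
EV(B) = 0.3 × 1700 + 0.3 × 11200 + 0.4 × 12100 = 510 + 3360 + 4840 = 8710
EV(C) = 0.1 × 3900 + 0.38 × 11200 + 0.52 × (-250) = 390 + 4256 − 130 = 4516
Overall = 0.12 × 1900 + 0.48 × 8710 + 0.4 × 4516 = 228 + 4180.8 + 1806.4 = 6215.2

$6,215.20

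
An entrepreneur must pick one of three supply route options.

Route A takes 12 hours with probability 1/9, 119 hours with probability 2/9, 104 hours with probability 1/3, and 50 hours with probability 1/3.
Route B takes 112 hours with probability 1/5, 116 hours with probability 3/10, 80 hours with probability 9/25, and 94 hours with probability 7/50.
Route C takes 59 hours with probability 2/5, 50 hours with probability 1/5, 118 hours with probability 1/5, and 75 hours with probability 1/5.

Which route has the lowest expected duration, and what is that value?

Route A = 1/9 × 12 + 2/9 × 119 + 1/3 × 104 + 1/3 × 50 = 1.3333 + 26.4444 + 34.6667 + 16.6667 = 79.1111
Route B = 1/5 × 112 + 3/10 × 116 + 9/25 × 80 + 7/50 × 94 = 22.4 + 34.8 + 28.8 + 13.16 = 99.16
Route C = 2/5 × 59 + 1/5 × 50 + 1/5 × 118 + 1/5 × 75 = 23.6 + 10 + 23.6 + 15 = 72.2

Route C (72.2 hours)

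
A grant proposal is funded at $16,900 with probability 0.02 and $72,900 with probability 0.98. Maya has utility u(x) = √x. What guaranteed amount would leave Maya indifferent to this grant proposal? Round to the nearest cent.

$71,395.84

E[u] = 0.02·√16900 + 0.98·√72900 = 0.02·130 + 0.98·270 = 267.2
CE = (267.2)² = 71395.84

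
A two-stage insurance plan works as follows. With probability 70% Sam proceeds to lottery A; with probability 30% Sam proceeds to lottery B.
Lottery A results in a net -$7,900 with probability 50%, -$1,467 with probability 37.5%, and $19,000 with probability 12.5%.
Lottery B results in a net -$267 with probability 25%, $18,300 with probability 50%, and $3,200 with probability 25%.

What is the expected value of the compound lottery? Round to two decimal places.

EV(A) = 0.5 × (-7900) + 0.375 × (-1467) + 0.125 × 19000 = -3950 − 550.125 + 2375 = -2125.125
EV(B) = 0.25 × (-267) + 0.5 × 18300 + 0.25 × 3200 = -66.75 + 9150 + 800 = 9883.25
Overall = 0.7 × (-2125.125) + 0.3 × 9883.25 = -1487.5875 + 2964.975 = 1477.3875

$1,477.39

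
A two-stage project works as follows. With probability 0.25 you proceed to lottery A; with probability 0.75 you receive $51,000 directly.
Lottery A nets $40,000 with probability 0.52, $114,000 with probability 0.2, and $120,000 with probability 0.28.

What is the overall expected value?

$57,550

EV(A) = 0.52 × 40000 + 0.2 × 114000 + 0.28 × 120000 = 20800 + 22800 + 33600 = 77200
Branch B: 51000 (certain)
Overall = 0.25 × 77200 + 0.75 × 51000 = 19300 + 38250 = 57550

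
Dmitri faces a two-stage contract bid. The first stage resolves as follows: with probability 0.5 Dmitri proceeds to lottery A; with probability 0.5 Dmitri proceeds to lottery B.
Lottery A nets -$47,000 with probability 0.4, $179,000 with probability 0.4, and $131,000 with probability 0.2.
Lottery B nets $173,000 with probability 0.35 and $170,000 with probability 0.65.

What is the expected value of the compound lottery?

$125,025

EV(A) = 0.4 × (-47000) + 0.4 × 179000 + 0.2 × 131000 = -18800 + 71600 + 26200 = 79000
EV(B) = 0.35 × 173000 + 0.65 × 170000 = 60550 + 110500 = 171050
Overall = 0.5 × 79000 + 0.5 × 171050 = 39500 + 85525 = 125025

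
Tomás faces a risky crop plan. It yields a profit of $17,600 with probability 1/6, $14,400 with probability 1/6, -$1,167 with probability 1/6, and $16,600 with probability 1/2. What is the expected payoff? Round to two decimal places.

$13,438.83

EV = 1/6 × 17600 + 1/6 × 14400 + 1/6 × (-1167) + 1/2 × 16600 = 2933.3333 + 2400 − 194.5 + 8300 = 13438.8333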